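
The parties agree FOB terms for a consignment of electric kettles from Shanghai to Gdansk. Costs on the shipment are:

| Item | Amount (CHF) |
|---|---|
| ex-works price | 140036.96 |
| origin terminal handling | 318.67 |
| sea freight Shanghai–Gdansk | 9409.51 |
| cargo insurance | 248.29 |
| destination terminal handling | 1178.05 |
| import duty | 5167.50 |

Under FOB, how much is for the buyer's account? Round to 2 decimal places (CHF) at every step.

FOB: the seller bears costs until goods are on board at the origin port; the buyer bears freight, insurance and all costs thereafter.
Seller's account: goods 140036.96 + origin terminal 318.67 = 140355.63
Buyer's account: freight 9409.51 + insurance 248.29 + destination terminal 1178.05 + duty 5167.50 = 16003.35

Buyer's account: CHF 16003.35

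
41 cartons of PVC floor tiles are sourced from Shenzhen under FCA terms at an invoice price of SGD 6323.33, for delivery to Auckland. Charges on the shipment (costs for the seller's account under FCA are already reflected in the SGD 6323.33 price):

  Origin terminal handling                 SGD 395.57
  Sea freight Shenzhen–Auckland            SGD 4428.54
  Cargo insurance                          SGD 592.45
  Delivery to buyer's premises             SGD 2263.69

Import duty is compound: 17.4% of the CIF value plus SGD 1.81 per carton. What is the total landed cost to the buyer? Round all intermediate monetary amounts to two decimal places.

Total landed cost: SGD 16120.53

FCA: the seller delivers export-cleared goods to the carrier; the buyer bears costs from that point.
CIF value = FCA price + origin terminal + freight + insurance = 6323.33 + 395.57 + 4428.54 + 592.45 = 11739.89
Ad valorem component: 11739.89 × 17.4% = 2042.74
Specific component: 41 × 1.81 = 74.21
Import duty = 2042.74 + 74.21 = 2116.95
Buyer bears: origin terminal 395.57 + freight 4428.54 + insurance 592.45 + delivery 2263.69 + duty 2116.95 = 9797.20
Landed cost = invoice 6323.33 + 9797.20 = 16120.53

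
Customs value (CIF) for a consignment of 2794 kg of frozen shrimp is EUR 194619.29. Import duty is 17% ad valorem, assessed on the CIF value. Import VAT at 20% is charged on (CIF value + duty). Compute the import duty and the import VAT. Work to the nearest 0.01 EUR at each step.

Import duty: EUR 33085.28; import VAT: EUR 45540.91

Import duty = 194619.29 × 17% = 33085.28
VAT base = CIF + duty = 194619.29 + 33085.28 = 227704.57
Import VAT = 227704.57 × 20% = 45540.91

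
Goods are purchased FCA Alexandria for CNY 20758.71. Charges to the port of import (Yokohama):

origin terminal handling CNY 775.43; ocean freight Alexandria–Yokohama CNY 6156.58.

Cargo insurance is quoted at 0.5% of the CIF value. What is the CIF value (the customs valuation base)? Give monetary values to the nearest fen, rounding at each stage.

Let C be the CIF value. C = FCA price + pre-shipment costs + freight + 0.5% × C
C − 0.5% × C = 20758.71 + 775.43 + 6156.58
0.995 × C = 27690.72
C = 27690.72 / 0.995 = 27829.87
Insurance premium = 0.5% × 27829.87 = 139.15

CIF value: CNY 27829.87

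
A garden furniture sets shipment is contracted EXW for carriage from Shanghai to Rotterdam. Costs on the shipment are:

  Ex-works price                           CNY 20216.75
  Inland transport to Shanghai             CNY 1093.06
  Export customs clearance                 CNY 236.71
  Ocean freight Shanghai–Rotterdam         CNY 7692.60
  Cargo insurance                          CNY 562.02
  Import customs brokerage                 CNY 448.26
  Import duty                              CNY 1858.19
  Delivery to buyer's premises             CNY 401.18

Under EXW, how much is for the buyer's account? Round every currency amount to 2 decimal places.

EXW: the seller makes goods available at their premises; the buyer bears all onward costs.
Seller's account: goods 20216.75 = 20216.75
Buyer's account: inland to port 1093.06 + export clearance 236.71 + freight 7692.60 + insurance 562.02 + brokerage 448.26 + duty 1858.19 + delivery 401.18 = 12292.02

Buyer's account: CNY 12292.02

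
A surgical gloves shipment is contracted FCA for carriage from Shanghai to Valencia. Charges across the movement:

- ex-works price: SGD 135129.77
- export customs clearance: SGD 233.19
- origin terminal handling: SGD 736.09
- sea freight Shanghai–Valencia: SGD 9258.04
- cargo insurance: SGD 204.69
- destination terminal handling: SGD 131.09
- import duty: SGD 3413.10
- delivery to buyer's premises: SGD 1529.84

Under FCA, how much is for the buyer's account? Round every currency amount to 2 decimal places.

FCA: the seller delivers export-cleared goods to the carrier; the buyer bears costs from that point.
Seller's account: goods 135129.77 + export clearance 233.19 = 135362.96
Buyer's account: origin terminal 736.09 + freight 9258.04 + insurance 204.69 + destination terminal 131.09 + duty 3413.10 + delivery 1529.84 = 15272.85

Buyer's account: SGD 15272.85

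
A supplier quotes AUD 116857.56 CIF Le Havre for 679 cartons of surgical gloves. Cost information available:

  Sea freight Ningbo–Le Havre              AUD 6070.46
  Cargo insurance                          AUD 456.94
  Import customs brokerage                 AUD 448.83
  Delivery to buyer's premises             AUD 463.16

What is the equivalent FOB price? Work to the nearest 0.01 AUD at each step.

Not relevant to the conversion: delivery, brokerage — on the buyer under both terms; not part of either seller's price.
From CIF to FOB, the seller no longer bears: freight, insurance.
FOB price = 116857.56 − 6070.46 − 456.94 = 110330.16

FOB price: AUD 110330.16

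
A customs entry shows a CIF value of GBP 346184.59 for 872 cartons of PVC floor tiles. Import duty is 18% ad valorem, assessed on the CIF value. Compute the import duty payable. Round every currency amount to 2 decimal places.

Import duty = 346184.59 × 18% = 62313.23

Import duty: GBP 62313.23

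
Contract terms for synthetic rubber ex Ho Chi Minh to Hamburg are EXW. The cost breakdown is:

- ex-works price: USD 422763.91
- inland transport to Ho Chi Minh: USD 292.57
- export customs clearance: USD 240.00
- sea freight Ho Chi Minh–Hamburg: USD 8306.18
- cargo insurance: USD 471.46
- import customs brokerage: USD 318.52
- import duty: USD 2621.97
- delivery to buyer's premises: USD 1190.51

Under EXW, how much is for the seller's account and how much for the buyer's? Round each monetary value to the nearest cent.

Seller: USD 422763.91; buyer: USD 13441.21

EXW: the seller makes goods available at their premises; the buyer bears all onward costs.
Seller's account: goods 422763.91 = 422763.91
Buyer's account: inland to port 292.57 + export clearance 240.00 + freight 8306.18 + insurance 471.46 + brokerage 318.52 + duty 2621.97 + delivery 1190.51 = 13441.21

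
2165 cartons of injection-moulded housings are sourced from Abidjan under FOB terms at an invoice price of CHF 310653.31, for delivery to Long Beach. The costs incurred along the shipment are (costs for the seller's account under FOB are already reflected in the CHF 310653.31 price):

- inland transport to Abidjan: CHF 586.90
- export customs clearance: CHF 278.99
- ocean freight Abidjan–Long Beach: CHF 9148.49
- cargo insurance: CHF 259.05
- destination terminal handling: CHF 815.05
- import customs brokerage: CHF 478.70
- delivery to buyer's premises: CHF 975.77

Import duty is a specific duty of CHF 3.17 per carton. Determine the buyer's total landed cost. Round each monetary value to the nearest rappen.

Total landed cost: CHF 329193.42

FOB: the seller bears costs until goods are on board at the origin port; the buyer bears freight, insurance and all costs thereafter.
Already in the invoice (seller's account under FOB): inland to port, export clearance — exclude.
CIF value = FOB price + freight + insurance = 310653.31 + 9148.49 + 259.05 = 320060.85
Import duty = 2165 × 3.17 = 6863.05
Buyer bears: freight 9148.49 + insurance 259.05 + destination terminal 815.05 + brokerage 478.70 + delivery 975.77 + duty 6863.05 = 18540.11
Landed cost = invoice 310653.31 + 18540.11 = 329193.42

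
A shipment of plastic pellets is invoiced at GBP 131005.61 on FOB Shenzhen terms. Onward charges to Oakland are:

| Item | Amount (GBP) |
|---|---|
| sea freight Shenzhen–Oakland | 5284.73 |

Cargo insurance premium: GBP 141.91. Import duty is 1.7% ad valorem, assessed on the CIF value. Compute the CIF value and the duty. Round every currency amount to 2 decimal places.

CIF = FOB price + freight + insurance
CIF = 131005.61 + 5284.73 + 141.91 = 136432.25
Import duty = 136432.25 × 1.7% = 2319.35

CIF value: GBP 136432.25; import duty: GBP 2319.35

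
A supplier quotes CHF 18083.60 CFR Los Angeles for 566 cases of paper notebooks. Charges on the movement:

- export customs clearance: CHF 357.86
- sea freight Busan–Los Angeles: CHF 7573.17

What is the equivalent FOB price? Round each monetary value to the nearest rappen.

FOB price: CHF 10510.43

Not relevant to the conversion: export clearance — on the seller under both CFR and FOB; already in the CFR price and stays in the FOB price.
From CFR to FOB, the seller no longer bears: freight.
FOB price = 18083.60 − 7573.17 = 10510.43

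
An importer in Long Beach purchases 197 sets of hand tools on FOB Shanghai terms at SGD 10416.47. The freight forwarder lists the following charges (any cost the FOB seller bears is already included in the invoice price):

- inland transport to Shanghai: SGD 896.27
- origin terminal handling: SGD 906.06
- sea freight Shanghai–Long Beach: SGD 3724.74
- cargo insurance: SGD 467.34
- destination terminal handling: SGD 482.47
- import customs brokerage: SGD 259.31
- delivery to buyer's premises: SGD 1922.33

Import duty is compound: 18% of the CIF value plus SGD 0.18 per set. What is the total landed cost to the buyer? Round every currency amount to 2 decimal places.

FOB: the seller bears costs until goods are on board at the origin port; the buyer bears freight, insurance and all costs thereafter.
Already in the invoice (seller's account under FOB): inland to port, origin terminal — exclude.
CIF value = FOB price + freight + insurance = 10416.47 + 3724.74 + 467.34 = 14608.55
Ad valorem component: 14608.55 × 18% = 2629.54
Specific component: 197 × 0.18 = 35.46
Import duty = 2629.54 + 35.46 = 2665.00
Buyer bears: freight 3724.74 + insurance 467.34 + destination terminal 482.47 + brokerage 259.31 + delivery 1922.33 + duty 2665.00 = 9521.19
Landed cost = invoice 10416.47 + 9521.19 = 19937.66

Total landed cost: SGD 19937.66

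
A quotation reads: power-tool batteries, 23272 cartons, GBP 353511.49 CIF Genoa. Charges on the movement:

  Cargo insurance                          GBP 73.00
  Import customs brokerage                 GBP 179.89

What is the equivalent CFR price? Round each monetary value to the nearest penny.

Not relevant to the conversion: brokerage — on the buyer under both terms; not part of either seller's price.
From CIF to CFR, the seller no longer bears: insurance.
CFR price = 353511.49 − 73.00 = 353438.49

CFR price: GBP 353438.49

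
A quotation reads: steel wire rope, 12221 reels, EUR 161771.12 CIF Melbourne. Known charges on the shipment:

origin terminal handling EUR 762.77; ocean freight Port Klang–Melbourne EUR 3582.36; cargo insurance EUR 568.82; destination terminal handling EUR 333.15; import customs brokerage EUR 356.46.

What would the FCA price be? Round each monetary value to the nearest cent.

Not relevant to the conversion: destination terminal, brokerage — on the buyer under both terms; not part of either seller's price.
From CIF to FCA, the seller no longer bears: origin terminal, freight, insurance.
FCA price = 161771.12 − 762.77 − 3582.36 − 568.82 = 156857.17

FCA price: EUR 156857.17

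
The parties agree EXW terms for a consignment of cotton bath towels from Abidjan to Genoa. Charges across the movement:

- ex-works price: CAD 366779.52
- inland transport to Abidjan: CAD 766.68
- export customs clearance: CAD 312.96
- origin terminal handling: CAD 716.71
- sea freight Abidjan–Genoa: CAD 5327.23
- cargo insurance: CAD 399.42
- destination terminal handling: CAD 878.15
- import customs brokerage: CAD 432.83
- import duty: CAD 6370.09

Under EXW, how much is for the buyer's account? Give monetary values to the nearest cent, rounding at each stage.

Buyer's account: CAD 15204.07

EXW: the seller makes goods available at their premises; the buyer bears all onward costs.
Seller's account: goods 366779.52 = 366779.52
Buyer's account: inland to port 766.68 + export clearance 312.96 + origin terminal 716.71 + freight 5327.23 + insurance 399.42 + destination terminal 878.15 + brokerage 432.83 + duty 6370.09 = 15204.07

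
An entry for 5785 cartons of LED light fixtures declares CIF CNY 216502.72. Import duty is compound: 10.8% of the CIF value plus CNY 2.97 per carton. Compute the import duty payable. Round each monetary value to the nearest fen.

Import duty: CNY 40563.74

Ad valorem component: 216502.72 × 10.8% = 23382.29
Specific component: 5785 × 2.97 = 17181.45
Import duty = 23382.29 + 17181.45 = 40563.74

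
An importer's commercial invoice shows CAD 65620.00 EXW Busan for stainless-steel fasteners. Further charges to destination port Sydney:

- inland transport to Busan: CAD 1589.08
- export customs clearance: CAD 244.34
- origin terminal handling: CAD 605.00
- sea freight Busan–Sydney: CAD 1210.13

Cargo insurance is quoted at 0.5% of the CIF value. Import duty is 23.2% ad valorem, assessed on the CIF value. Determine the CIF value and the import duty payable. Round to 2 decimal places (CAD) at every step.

Let C be the CIF value. C = EXW price + pre-shipment costs + freight + 0.5% × C
C − 0.5% × C = 65620.00 + 1589.08 + 244.34 + 605.00 + 1210.13
0.995 × C = 69268.55
C = 69268.55 / 0.995 = 69616.63
Insurance premium = 0.5% × 69616.63 = 348.08
Import duty = 69616.63 × 23.2% = 16151.06

CIF value: CAD 69616.63; import duty: CAD 16151.06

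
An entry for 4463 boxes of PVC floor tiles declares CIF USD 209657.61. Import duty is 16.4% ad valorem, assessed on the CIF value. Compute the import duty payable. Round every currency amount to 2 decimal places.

Import duty: USD 34383.85

Import duty = 209657.61 × 16.4% = 34383.85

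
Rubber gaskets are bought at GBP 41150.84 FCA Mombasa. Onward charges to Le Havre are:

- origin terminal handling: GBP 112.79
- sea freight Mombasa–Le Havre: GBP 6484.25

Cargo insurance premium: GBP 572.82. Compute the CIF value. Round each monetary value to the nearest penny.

CIF value: GBP 48320.70

CIF = FCA price + pre-shipment costs + freight + insurance
CIF = 41150.84 + 112.79 + 6484.25 + 572.82 = 48320.70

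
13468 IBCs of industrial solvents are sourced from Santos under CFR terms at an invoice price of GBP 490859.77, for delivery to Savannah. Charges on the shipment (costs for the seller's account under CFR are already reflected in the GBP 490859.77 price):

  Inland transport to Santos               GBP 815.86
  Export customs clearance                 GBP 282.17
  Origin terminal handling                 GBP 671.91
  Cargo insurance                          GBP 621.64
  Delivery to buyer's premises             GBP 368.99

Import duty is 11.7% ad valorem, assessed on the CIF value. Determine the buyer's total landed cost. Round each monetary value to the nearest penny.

Total landed cost: GBP 549353.72

CFR: the seller pays costs through ocean freight to the destination port, but not insurance.
Already in the invoice (seller's account under CFR): inland to port, export clearance, origin terminal — exclude.
CIF value = CFR price + insurance = 490859.77 + 621.64 = 491481.41
Import duty = 491481.41 × 11.7% = 57503.32
Buyer bears: insurance 621.64 + delivery 368.99 + duty 57503.32 = 58493.95
Landed cost = invoice 490859.77 + 58493.95 = 549353.72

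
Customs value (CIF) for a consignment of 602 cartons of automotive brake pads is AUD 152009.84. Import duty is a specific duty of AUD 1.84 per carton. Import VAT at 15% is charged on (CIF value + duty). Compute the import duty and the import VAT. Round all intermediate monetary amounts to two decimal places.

Import duty = 602 × 1.84 = 1107.68
VAT base = CIF + duty = 152009.84 + 1107.68 = 153117.52
Import VAT = 153117.52 × 15% = 22967.63

Import duty: AUD 1107.68; import VAT: AUD 22967.63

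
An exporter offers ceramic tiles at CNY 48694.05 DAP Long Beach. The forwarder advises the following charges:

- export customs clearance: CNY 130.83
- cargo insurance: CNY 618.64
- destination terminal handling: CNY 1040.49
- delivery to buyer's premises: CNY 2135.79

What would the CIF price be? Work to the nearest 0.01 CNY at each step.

CIF price: CNY 45517.77

Not relevant to the conversion: insurance, export clearance — on the seller under both DAP and CIF; already in the DAP price and stays in the CIF price.
From DAP to CIF, the seller no longer bears: destination terminal, delivery.
CIF price = 48694.05 − 1040.49 − 2135.79 = 45517.77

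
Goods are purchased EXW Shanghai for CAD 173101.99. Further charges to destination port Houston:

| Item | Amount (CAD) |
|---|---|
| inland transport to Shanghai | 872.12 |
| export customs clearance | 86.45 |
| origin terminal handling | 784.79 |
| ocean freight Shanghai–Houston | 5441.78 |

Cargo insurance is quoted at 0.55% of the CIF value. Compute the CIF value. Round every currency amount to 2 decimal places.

CIF value: CAD 181284.19

Let C be the CIF value. C = EXW price + pre-shipment costs + freight + 0.55% × C
C − 0.55% × C = 173101.99 + 872.12 + 86.45 + 784.79 + 5441.78
0.9945 × C = 180287.13
C = 180287.13 / 0.9945 = 181284.19
Insurance premium = 0.55% × 181284.19 = 997.06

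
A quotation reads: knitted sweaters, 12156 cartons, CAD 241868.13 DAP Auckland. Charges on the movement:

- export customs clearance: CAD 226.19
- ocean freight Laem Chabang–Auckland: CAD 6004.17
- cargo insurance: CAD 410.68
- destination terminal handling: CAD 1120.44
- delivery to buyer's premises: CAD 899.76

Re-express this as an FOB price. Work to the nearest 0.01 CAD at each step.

Not relevant to the conversion: export clearance — on the seller under both DAP and FOB; already in the DAP price and stays in the FOB price.
From DAP to FOB, the seller no longer bears: freight, insurance, destination terminal, delivery.
FOB price = 241868.13 − 6004.17 − 410.68 − 1120.44 − 899.76 = 233433.08

FOB price: CAD 233433.08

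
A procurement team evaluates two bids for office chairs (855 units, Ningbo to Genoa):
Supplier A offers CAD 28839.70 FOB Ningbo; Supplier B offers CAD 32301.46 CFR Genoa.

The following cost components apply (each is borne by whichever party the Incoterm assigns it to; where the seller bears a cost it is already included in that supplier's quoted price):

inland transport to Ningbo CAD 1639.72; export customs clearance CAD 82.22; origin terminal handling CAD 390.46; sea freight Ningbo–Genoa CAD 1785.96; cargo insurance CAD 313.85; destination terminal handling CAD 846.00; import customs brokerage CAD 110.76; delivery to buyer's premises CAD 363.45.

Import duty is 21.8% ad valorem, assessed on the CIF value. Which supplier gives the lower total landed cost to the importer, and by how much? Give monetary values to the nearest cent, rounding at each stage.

Supplier A is cheaper by CAD 2041.13

Supplier A (FOB):
CIF value = FOB price + freight + insurance = 28839.70 + 1785.96 + 313.85 = 30939.51
Import duty = 30939.51 × 21.8% = 6744.81
Buyer bears (A): 1785.96 + 313.85 + 846.00 + 110.76 + 363.45 = 3420.02
Landed cost (A) = invoice 28839.70 + 3420.02 + duty 6744.81 = 39004.53
Supplier B (CFR):
CIF value = CFR price + insurance = 32301.46 + 313.85 = 32615.31
Import duty = 32615.31 × 21.8% = 7110.14
Buyer bears (B): 313.85 + 846.00 + 110.76 + 363.45 = 1634.06
Landed cost (B) = invoice 32301.46 + 1634.06 + duty 7110.14 = 41045.66
Difference = |39004.53 − 41045.66| = 2041.13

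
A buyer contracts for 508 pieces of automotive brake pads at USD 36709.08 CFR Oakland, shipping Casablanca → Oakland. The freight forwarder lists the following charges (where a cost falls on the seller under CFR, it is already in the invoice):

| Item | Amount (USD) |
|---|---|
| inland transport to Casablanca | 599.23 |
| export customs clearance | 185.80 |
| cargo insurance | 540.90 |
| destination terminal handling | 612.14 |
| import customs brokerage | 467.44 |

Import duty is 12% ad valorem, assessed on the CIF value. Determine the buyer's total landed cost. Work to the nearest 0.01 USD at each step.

CFR: the seller pays costs through ocean freight to the destination port, but not insurance.
Already in the invoice (seller's account under CFR): inland to port, export clearance — exclude.
CIF value = CFR price + insurance = 36709.08 + 540.90 = 37249.98
Import duty = 37249.98 × 12% = 4470.00
Buyer bears: insurance 540.90 + destination terminal 612.14 + brokerage 467.44 + duty 4470.00 = 6090.48
Landed cost = invoice 36709.08 + 6090.48 = 42799.56

Total landed cost: USD 42799.56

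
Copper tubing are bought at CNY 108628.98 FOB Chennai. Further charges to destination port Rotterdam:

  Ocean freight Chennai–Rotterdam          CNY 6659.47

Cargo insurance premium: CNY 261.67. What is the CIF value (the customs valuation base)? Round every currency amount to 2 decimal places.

CIF = FOB price + freight + insurance
CIF = 108628.98 + 6659.47 + 261.67 = 115550.12

CIF value: CNY 115550.12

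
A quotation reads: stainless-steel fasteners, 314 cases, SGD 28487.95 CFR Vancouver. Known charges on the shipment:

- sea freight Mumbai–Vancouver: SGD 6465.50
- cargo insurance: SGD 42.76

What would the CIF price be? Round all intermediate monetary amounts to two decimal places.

Not relevant to the conversion: freight — on the seller under both CFR and CIF; already in the CFR price and stays in the CIF price.
From CFR to CIF, the seller additionally bears: insurance.
CIF price = 28487.95 + 42.76 = 28530.71

CIF price: SGD 28530.71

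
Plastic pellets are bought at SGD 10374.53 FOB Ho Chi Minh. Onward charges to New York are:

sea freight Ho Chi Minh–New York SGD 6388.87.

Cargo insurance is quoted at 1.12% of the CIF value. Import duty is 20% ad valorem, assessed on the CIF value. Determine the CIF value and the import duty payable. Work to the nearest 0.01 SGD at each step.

CIF value: SGD 16953.28; import duty: SGD 3390.66

Let C be the CIF value. C = FOB price + freight + 1.12% × C
C − 1.12% × C = 10374.53 + 6388.87
0.9888 × C = 16763.40
C = 16763.40 / 0.9888 = 16953.28
Insurance premium = 1.12% × 16953.28 = 189.88
Import duty = 16953.28 × 20% = 3390.66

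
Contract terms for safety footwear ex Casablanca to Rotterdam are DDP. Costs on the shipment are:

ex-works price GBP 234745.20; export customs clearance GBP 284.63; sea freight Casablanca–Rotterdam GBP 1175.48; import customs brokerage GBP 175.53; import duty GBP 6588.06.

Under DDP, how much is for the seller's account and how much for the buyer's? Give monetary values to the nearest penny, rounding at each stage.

DDP: the seller bears all costs including import duty.
Seller's account: goods 234745.20 + export clearance 284.63 + freight 1175.48 + brokerage 175.53 + duty 6588.06 = 242968.90
Buyer's account: 0.00

Seller: GBP 242968.90; buyer: GBP 0.00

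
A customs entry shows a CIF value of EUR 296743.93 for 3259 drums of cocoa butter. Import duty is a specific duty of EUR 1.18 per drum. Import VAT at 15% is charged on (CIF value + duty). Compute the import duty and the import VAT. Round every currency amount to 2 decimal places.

Import duty = 3259 × 1.18 = 3845.62
VAT base = CIF + duty = 296743.93 + 3845.62 = 300589.55
Import VAT = 300589.55 × 15% = 45088.43

Import duty: EUR 3845.62; import VAT: EUR 45088.43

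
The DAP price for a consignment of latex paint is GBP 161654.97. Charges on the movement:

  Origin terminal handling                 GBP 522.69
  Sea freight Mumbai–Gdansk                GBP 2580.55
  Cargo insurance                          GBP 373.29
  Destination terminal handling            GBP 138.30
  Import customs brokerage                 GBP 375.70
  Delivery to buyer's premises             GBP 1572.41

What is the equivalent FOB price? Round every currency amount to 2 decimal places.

FOB price: GBP 156990.42

Not relevant to the conversion: origin terminal — on the seller under both DAP and FOB; already in the DAP price and stays in the FOB price. brokerage — on the buyer under both terms; not part of either seller's price.
From DAP to FOB, the seller no longer bears: freight, insurance, destination terminal, delivery.
FOB price = 161654.97 − 2580.55 − 373.29 − 138.30 − 1572.41 = 156990.42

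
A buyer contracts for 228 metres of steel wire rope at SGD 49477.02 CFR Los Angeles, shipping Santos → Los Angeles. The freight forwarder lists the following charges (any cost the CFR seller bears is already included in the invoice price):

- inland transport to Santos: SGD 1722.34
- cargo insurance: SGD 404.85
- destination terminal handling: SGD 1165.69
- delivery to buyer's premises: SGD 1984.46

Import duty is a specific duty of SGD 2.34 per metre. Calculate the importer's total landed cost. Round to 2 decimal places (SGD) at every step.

CFR: the seller pays costs through ocean freight to the destination port, but not insurance.
Already in the invoice (seller's account under CFR): inland to port — exclude.
CIF value = CFR price + insurance = 49477.02 + 404.85 = 49881.87
Import duty = 228 × 2.34 = 533.52
Buyer bears: insurance 404.85 + destination terminal 1165.69 + delivery 1984.46 + duty 533.52 = 4088.52
Landed cost = invoice 49477.02 + 4088.52 = 53565.54

Total landed cost: SGD 53565.54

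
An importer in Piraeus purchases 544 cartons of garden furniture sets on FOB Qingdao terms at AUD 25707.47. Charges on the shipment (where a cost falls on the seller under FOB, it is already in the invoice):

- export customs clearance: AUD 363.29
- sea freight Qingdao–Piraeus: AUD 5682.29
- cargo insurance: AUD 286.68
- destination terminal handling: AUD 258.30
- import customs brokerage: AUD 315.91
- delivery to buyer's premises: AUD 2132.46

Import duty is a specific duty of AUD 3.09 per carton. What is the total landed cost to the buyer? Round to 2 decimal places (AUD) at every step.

Total landed cost: AUD 36064.07

FOB: the seller bears costs until goods are on board at the origin port; the buyer bears freight, insurance and all costs thereafter.
Already in the invoice (seller's account under FOB): export clearance — exclude.
CIF value = FOB price + freight + insurance = 25707.47 + 5682.29 + 286.68 = 31676.44
Import duty = 544 × 3.09 = 1680.96
Buyer bears: freight 5682.29 + insurance 286.68 + destination terminal 258.30 + brokerage 315.91 + delivery 2132.46 + duty 1680.96 = 10356.60
Landed cost = invoice 25707.47 + 10356.60 = 36064.07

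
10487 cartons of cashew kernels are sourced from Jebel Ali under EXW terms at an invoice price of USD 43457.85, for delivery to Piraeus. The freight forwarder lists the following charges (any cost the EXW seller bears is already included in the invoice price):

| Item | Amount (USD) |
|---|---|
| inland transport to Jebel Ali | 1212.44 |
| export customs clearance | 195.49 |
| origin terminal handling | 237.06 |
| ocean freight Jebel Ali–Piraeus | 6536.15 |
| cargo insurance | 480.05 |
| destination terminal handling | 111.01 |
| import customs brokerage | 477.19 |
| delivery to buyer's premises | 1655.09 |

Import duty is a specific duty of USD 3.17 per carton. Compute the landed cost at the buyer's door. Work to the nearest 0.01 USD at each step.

Total landed cost: USD 87606.12

EXW: the seller makes goods available at their premises; the buyer bears all onward costs.
CIF value = EXW price + inland to port + export clearance + origin terminal + freight + insurance = 43457.85 + 1212.44 + 195.49 + 237.06 + 6536.15 + 480.05 = 52119.04
Import duty = 10487 × 3.17 = 33243.79
Buyer bears: inland to port 1212.44 + export clearance 195.49 + origin terminal 237.06 + freight 6536.15 + insurance 480.05 + destination terminal 111.01 + brokerage 477.19 + delivery 1655.09 + duty 33243.79 = 44148.27
Landed cost = invoice 43457.85 + 44148.27 = 87606.12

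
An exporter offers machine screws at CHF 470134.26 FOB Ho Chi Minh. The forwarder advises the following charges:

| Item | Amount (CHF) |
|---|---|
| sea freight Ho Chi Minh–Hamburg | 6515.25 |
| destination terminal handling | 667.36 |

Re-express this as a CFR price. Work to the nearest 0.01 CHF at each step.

Not relevant to the conversion: destination terminal — on the buyer under both terms; not part of either seller's price.
From FOB to CFR, the seller additionally bears: freight.
CFR price = 470134.26 + 6515.25 = 476649.51

CFR price: CHF 476649.51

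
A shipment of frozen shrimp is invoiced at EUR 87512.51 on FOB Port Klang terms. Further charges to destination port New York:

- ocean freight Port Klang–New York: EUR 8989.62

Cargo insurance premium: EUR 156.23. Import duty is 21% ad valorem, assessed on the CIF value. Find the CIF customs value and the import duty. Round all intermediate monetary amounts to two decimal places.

CIF = FOB price + freight + insurance
CIF = 87512.51 + 8989.62 + 156.23 = 96658.36
Import duty = 96658.36 × 21% = 20298.26

CIF value: EUR 96658.36; import duty: EUR 20298.26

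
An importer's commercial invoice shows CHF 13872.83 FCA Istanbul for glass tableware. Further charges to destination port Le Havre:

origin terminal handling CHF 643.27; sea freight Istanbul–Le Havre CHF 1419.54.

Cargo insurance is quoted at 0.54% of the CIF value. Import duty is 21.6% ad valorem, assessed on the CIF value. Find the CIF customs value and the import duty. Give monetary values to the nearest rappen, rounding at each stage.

Let C be the CIF value. C = FCA price + pre-shipment costs + freight + 0.54% × C
C − 0.54% × C = 13872.83 + 643.27 + 1419.54
0.9946 × C = 15935.64
C = 15935.64 / 0.9946 = 16022.16
Insurance premium = 0.54% × 16022.16 = 86.52
Import duty = 16022.16 × 21.6% = 3460.79

CIF value: CHF 16022.16; import duty: CHF 3460.79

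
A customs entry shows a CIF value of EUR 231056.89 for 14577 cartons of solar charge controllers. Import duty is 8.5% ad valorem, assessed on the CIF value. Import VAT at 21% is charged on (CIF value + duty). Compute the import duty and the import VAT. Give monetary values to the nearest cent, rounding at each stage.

Import duty: EUR 19639.84; import VAT: EUR 52646.31

Import duty = 231056.89 × 8.5% = 19639.84
VAT base = CIF + duty = 231056.89 + 19639.84 = 250696.73
Import VAT = 250696.73 × 21% = 52646.31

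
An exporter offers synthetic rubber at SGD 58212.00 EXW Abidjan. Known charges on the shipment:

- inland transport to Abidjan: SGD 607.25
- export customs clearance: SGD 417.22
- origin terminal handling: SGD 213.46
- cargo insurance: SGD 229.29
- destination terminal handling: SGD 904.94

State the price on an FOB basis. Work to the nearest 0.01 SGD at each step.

FOB price: SGD 59449.93

Not relevant to the conversion: insurance, destination terminal — on the buyer under both terms; not part of either seller's price.
From EXW to FOB, the seller additionally bears: inland to port, export clearance, origin terminal.
FOB price = 58212.00 + 607.25 + 417.22 + 213.46 = 59449.93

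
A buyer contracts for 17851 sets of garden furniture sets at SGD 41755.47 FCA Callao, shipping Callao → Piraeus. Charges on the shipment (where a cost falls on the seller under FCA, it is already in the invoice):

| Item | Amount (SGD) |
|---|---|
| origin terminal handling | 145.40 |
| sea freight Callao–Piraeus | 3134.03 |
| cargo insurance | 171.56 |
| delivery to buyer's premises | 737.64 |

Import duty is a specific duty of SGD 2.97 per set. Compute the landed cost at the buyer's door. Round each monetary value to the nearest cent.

Total landed cost: SGD 98961.57

FCA: the seller delivers export-cleared goods to the carrier; the buyer bears costs from that point.
CIF value = FCA price + origin terminal + freight + insurance = 41755.47 + 145.40 + 3134.03 + 171.56 = 45206.46
Import duty = 17851 × 2.97 = 53017.47
Buyer bears: origin terminal 145.40 + freight 3134.03 + insurance 171.56 + delivery 737.64 + duty 53017.47 = 57206.10
Landed cost = invoice 41755.47 + 57206.10 = 98961.57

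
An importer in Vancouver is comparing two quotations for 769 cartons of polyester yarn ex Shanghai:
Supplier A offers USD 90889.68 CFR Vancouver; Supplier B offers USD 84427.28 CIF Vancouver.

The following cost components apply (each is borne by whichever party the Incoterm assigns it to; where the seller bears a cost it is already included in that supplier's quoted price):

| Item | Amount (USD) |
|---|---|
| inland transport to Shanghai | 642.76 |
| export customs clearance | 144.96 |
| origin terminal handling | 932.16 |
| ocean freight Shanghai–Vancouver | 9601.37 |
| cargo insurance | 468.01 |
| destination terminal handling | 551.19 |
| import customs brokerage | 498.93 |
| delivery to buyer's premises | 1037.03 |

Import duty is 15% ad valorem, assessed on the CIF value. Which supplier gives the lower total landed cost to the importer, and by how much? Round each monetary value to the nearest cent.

Supplier A (CFR):
CIF value = CFR price + insurance = 90889.68 + 468.01 = 91357.69
Import duty = 91357.69 × 15% = 13703.65
Buyer bears (A): 468.01 + 551.19 + 498.93 + 1037.03 = 2555.16
Landed cost (A) = invoice 90889.68 + 2555.16 + duty 13703.65 = 107148.49
Supplier B (CIF):
The CIF price already equals the CIF value: 84427.28
Import duty = 84427.28 × 15% = 12664.09
Buyer bears (B): 551.19 + 498.93 + 1037.03 = 2087.15
Landed cost (B) = invoice 84427.28 + 2087.15 + duty 12664.09 = 99178.52
Difference = |107148.49 − 99178.52| = 7969.97

Supplier B is cheaper by USD 7969.97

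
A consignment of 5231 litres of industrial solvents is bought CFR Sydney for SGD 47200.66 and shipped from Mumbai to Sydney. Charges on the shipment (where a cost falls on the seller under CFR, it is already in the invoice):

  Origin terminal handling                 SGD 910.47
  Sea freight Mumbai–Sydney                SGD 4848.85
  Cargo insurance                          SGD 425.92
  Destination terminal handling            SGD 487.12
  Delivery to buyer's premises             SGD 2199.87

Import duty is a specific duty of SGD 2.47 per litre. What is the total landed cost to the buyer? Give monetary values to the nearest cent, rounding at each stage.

Total landed cost: SGD 63234.14

CFR: the seller pays costs through ocean freight to the destination port, but not insurance.
Already in the invoice (seller's account under CFR): origin terminal, freight — exclude.
CIF value = CFR price + insurance = 47200.66 + 425.92 = 47626.58
Import duty = 5231 × 2.47 = 12920.57
Buyer bears: insurance 425.92 + destination terminal 487.12 + delivery 2199.87 + duty 12920.57 = 16033.48
Landed cost = invoice 47200.66 + 16033.48 = 63234.14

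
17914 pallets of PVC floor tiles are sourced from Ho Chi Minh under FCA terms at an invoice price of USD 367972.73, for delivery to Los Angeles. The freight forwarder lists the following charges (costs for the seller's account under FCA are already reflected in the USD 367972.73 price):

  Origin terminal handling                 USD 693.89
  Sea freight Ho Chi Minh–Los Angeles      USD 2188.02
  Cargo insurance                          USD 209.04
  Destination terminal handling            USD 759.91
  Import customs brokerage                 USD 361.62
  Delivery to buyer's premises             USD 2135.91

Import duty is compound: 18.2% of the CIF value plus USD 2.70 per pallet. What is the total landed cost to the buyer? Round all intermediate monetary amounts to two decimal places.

Total landed cost: USD 490222.51

FCA: the seller delivers export-cleared goods to the carrier; the buyer bears costs from that point.
CIF value = FCA price + origin terminal + freight + insurance = 367972.73 + 693.89 + 2188.02 + 209.04 = 371063.68
Ad valorem component: 371063.68 × 18.2% = 67533.59
Specific component: 17914 × 2.70 = 48367.80
Import duty = 67533.59 + 48367.80 = 115901.39
Buyer bears: origin terminal 693.89 + freight 2188.02 + insurance 209.04 + destination terminal 759.91 + brokerage 361.62 + delivery 2135.91 + duty 115901.39 = 122249.78
Landed cost = invoice 367972.73 + 122249.78 = 490222.51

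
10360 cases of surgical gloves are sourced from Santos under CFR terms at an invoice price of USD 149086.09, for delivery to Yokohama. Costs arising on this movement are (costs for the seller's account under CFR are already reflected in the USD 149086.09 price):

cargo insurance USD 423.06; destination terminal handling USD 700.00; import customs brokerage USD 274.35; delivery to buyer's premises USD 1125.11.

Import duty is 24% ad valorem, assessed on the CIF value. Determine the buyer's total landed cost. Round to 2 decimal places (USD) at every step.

CFR: the seller pays costs through ocean freight to the destination port, but not insurance.
CIF value = CFR price + insurance = 149086.09 + 423.06 = 149509.15
Import duty = 149509.15 × 24% = 35882.20
Buyer bears: insurance 423.06 + destination terminal 700.00 + brokerage 274.35 + delivery 1125.11 + duty 35882.20 = 38404.72
Landed cost = invoice 149086.09 + 38404.72 = 187490.81

Total landed cost: USD 187490.81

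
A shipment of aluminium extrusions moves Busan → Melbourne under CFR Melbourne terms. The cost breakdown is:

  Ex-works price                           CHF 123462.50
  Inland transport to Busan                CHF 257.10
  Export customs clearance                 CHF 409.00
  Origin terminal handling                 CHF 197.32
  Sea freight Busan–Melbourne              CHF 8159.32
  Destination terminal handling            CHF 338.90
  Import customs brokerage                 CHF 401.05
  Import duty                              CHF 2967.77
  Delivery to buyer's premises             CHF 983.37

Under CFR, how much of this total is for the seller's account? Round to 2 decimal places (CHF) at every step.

CFR: the seller pays costs through ocean freight to the destination port, but not insurance.
Seller's account: goods 123462.50 + inland to port 257.10 + export clearance 409.00 + origin terminal 197.32 + freight 8159.32 = 132485.24
Buyer's account: destination terminal 338.90 + brokerage 401.05 + duty 2967.77 + delivery 983.37 = 4691.09

Seller's account: CHF 132485.24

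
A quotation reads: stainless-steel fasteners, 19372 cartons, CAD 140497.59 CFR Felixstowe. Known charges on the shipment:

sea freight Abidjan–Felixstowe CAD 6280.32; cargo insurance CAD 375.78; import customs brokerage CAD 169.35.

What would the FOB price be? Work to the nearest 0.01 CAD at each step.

FOB price: CAD 134217.27

Not relevant to the conversion: insurance, brokerage — on the buyer under both terms; not part of either seller's price.
From CFR to FOB, the seller no longer bears: freight.
FOB price = 140497.59 − 6280.32 = 134217.27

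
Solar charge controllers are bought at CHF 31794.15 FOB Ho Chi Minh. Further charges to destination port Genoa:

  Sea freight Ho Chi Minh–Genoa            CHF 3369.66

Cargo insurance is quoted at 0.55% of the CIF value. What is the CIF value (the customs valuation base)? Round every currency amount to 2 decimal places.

Let C be the CIF value. C = FOB price + freight + 0.55% × C
C − 0.55% × C = 31794.15 + 3369.66
0.9945 × C = 35163.81
C = 35163.81 / 0.9945 = 35358.28
Insurance premium = 0.55% × 35358.28 = 194.47

CIF value: CHF 35358.28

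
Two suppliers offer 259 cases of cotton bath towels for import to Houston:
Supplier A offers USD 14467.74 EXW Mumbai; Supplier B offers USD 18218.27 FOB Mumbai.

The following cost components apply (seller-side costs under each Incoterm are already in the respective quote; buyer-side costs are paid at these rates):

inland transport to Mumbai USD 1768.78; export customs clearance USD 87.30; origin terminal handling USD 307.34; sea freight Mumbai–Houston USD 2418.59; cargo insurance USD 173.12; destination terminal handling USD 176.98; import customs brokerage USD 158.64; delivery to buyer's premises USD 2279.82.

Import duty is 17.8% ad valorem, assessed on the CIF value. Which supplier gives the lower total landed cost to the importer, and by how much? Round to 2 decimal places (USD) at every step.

Supplier A (EXW):
CIF value = EXW price + inland to port + export clearance + origin terminal + freight + insurance = 14467.74 + 1768.78 + 87.30 + 307.34 + 2418.59 + 173.12 = 19222.87
Import duty = 19222.87 × 17.8% = 3421.67
Buyer bears (A): 1768.78 + 87.30 + 307.34 + 2418.59 + 173.12 + 176.98 + 158.64 + 2279.82 = 7370.57
Landed cost (A) = invoice 14467.74 + 7370.57 + duty 3421.67 = 25259.98
Supplier B (FOB):
CIF value = FOB price + freight + insurance = 18218.27 + 2418.59 + 173.12 = 20809.98
Import duty = 20809.98 × 17.8% = 3704.18
Buyer bears (B): 2418.59 + 173.12 + 176.98 + 158.64 + 2279.82 = 5207.15
Landed cost (B) = invoice 18218.27 + 5207.15 + duty 3704.18 = 27129.60
Difference = |25259.98 − 27129.60| = 1869.62

Supplier A is cheaper by USD 1869.62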